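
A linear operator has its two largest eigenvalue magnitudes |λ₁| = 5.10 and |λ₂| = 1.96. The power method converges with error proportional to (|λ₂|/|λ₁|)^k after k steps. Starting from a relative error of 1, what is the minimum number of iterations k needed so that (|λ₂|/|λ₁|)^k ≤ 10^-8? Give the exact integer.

20

|λ₂/λ₁| = 1.96/5.10 = 0.38431
Need k ≥ ln(10^-8) / ln(0.38431) = -18.4207 / -0.9563 ≈ 19.263
Smallest integer k satisfying the bound: 20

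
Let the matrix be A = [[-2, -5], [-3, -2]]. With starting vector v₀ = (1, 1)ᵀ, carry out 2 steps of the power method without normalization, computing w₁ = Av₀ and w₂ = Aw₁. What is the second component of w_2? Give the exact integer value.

31

w1 = Av₀ = (-7, -5)
w2 = Aw1 = (39, 31)
The requested component of w2 is 31.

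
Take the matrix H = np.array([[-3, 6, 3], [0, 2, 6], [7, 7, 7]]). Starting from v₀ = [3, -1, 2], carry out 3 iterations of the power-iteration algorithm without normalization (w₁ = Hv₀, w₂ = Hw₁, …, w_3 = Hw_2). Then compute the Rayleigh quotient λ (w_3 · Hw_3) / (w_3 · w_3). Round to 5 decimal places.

12.82581

w1 = Hv₀ = (-9, 10, 28)
w2 = Hw1 = (171, 188, 203)
w3 = Hw2 = (1224, 1594, 3934)
Hw3 = (17694, 26792, 47264)
w3·Hw3 = 1224·17694 + 1594·26792 + 3934·47264 = 250300480; w3·w3 = 1224·1224 + 1594·1594 + 3934·3934 = 19515368
λ ≈ 250300480/19515368 = 12.82581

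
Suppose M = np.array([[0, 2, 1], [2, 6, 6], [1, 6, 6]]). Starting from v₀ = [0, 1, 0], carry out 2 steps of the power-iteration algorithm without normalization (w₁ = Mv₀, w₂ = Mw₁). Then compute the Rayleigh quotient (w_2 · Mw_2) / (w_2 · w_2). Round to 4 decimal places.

w1 = Mv₀ = (0·0 + 2·1 + 1·0; 2·0 + 6·1 + 6·0; 1·0 + 6·1 + 6·0) = (2, 6, 6)
w2 = Mw1 = (0·2 + 2·6 + 1·6; 2·2 + 6·6 + 6·6; 1·2 + 6·6 + 6·6) = (18, 76, 74)
Mw2 = (226, 936, 918)
w2·Mw2 = 18·226 + 76·936 + 74·918 = 143136; w2·w2 = 18·18 + 76·76 + 74·74 = 11576
λ ≈ 143136/11576 = 12.3649

12.3649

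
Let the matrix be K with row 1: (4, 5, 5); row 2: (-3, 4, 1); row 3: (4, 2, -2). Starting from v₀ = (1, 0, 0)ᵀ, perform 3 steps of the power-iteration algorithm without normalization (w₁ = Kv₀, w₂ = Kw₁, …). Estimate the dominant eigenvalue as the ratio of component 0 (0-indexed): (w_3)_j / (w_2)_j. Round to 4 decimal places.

-0.2857

w1 = Kv₀ = (4, -3, 4)
w2 = Kw1 = (21, -20, 2)
w3 = Kw2 = (-6, -141, 40)
Ratio at component: -6 / 21 = -0.2857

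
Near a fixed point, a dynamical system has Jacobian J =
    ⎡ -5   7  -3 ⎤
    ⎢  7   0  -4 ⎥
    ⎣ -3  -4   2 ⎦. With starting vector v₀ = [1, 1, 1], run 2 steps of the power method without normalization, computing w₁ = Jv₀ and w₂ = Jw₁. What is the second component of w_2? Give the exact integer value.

13

w1 = Jv₀ = (-1, 3, -5)
w2 = Jw1 = (41, 13, -19)
The requested component of w2 is 13.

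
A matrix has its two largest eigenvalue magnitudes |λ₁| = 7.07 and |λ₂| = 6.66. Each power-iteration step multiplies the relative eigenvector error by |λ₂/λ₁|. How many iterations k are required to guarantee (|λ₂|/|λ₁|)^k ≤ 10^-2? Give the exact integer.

78

|λ₂/λ₁| = 6.66/7.07 = 0.94201
Need k ≥ ln(10^-2) / ln(0.94201) = -4.6052 / -0.0597 ≈ 77.086
Smallest integer k satisfying the bound: 78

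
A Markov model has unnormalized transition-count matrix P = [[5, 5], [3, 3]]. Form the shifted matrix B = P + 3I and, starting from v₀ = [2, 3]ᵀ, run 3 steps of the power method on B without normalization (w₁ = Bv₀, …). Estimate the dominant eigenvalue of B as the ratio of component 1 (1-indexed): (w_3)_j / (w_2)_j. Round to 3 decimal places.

B = P + 3I has rows (8, 5); (3, 6)
w1 = Bv₀ = (31, 24)
w2 = Bw1 = (368, 237)
w3 = Bw2 = (4129, 2526)
Ratio: 4129/368 = 11.220

μ ≈ 11.220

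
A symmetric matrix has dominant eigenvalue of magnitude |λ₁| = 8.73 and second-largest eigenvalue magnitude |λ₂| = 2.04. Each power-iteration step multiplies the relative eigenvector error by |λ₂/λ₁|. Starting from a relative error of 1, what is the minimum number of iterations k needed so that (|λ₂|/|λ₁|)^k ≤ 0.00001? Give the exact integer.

|λ₂/λ₁| = 2.04/8.73 = 0.23368
Need k ≥ ln(0.00001) / ln(0.23368) = -11.5129 / -1.4538 ≈ 7.919
Smallest integer k satisfying the bound: 8

8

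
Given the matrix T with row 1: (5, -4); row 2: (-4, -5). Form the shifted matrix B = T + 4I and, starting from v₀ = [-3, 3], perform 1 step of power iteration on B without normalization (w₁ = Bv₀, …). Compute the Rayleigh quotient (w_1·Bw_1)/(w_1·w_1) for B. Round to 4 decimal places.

10.2472

B = T + 4I has rows (9, -4); (-4, -1)
w1 = Bv₀ = (9·(-3) + (-4)·3; (-4)·(-3) + (-1)·3) = (-39, 9)
Bw1 = (-387, 147)
w1·Bw1 = 16416; w1·w1 = 1602; μ ≈ 16416/1602 = 10.2472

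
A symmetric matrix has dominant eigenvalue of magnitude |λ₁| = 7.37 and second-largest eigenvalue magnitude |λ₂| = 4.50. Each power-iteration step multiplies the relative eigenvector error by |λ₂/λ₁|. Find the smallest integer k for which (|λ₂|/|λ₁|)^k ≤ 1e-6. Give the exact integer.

29

|λ₂/λ₁| = 4.50/7.37 = 0.61058
Need k ≥ ln(1e-6) / ln(0.61058) = -13.8155 / -0.4933 ≈ 28.004
Smallest integer k satisfying the bound: 29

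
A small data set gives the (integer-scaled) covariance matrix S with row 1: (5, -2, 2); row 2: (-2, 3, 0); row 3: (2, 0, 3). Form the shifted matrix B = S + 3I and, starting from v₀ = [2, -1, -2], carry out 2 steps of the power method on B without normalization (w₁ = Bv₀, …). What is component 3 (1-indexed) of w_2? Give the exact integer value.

-20

B = S + 3I has rows (8, -2, 2); (-2, 6, 0); (2, 0, 6)
w1 = Bv₀ = (14, -10, -8)
w2 = Bw1 = (116, -88, -20)
Requested component of w2: -20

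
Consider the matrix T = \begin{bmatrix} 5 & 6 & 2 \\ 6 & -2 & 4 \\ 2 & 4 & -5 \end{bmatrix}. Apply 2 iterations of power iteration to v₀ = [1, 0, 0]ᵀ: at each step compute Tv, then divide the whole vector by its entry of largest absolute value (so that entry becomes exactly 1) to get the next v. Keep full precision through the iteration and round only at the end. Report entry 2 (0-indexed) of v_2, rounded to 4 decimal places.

0.3692

Tv0 = (5.00000, 6.00000, 2.00000); divide by 6.00000 → v1 = (0.83333, 1.00000, 0.33333)
Tv1 = (10.83333, 4.33333, 4.00000); divide by 10.83333 → v2 = (1.00000, 0.40000, 0.36923)
Requested entry of v2: 24/65 = 0.3692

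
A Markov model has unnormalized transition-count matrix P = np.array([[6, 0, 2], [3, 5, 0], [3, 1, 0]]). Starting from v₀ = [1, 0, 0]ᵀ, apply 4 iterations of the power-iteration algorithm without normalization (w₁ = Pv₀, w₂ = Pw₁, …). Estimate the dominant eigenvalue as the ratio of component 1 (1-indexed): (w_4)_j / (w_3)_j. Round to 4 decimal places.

w1 = Pv₀ = (6·1 + 0·0 + 2·0; 3·1 + 5·0 + 0·0; 3·1 + 1·0 + 0·0) = (6, 3, 3)
w2 = Pw1 = (6·6 + 0·3 + 2·3; 3·6 + 5·3 + 0·3; 3·6 + 1·3 + 0·3) = (42, 33, 21)
w3 = Pw2 = (294, 291, 159)
w4 = Pw3 = (2082, 2337, 1173)
Ratio at component: 2082 / 294 = 7.0816

λ ≈ 7.0816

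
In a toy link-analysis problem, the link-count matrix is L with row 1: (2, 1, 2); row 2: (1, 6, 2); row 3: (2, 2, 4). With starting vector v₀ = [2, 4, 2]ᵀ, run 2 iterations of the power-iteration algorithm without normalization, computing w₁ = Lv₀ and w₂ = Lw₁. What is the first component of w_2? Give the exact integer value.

w1 = Lv₀ = (12, 30, 20)
w2 = Lw1 = (94, 232, 164)
The requested component of w2 is 94.

94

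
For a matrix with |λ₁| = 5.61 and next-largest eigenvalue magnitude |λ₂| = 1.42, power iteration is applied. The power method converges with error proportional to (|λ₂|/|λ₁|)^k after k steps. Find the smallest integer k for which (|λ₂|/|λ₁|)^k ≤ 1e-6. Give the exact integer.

|λ₂/λ₁| = 1.42/5.61 = 0.25312
Need k ≥ ln(1e-6) / ln(0.25312) = -13.8155 / -1.3739 ≈ 10.056
Smallest integer k satisfying the bound: 11

11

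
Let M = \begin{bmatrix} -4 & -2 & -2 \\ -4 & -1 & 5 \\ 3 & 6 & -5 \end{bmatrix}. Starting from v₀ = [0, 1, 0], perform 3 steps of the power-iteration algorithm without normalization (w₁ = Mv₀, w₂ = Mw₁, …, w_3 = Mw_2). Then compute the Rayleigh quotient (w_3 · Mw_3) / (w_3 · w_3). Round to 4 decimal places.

w1 = Mv₀ = ((-4)·0 + (-2)·1 + (-2)·0; (-4)·0 + (-1)·1 + 5·0; 3·0 + 6·1 + (-5)·0) = (-2, -1, 6)
w2 = Mw1 = ((-4)·(-2) + (-2)·(-1) + (-2)·6; (-4)·(-2) + (-1)·(-1) + 5·6; 3·(-2) + 6·(-1) + (-5)·6) = (-2, 39, -42)
w3 = Mw2 = (14, -241, 438)
Mw3 = (-450, 2375, -3594)
w3·Mw3 = 14·(-450) + (-241)·2375 + 438·(-3594) = -2152847; w3·w3 = 14·14 + (-241)·(-241) + 438·438 = 250121
λ ≈ -2152847/250121 = -8.6072

λ ≈ -8.6072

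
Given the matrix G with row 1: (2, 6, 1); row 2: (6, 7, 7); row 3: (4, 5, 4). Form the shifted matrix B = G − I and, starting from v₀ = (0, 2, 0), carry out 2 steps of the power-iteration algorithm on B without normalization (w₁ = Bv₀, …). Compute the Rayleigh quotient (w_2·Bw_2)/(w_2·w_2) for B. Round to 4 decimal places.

13.5917

B = G − I has rows (1, 6, 1); (6, 6, 7); (4, 5, 3)
w1 = Bv₀ = (12, 12, 10)
w2 = Bw1 = (94, 214, 138)
Bw2 = (1516, 2814, 1860)
w2·Bw2 = 1001380; w2·w2 = 73676; μ ≈ 1001380/73676 = 13.5917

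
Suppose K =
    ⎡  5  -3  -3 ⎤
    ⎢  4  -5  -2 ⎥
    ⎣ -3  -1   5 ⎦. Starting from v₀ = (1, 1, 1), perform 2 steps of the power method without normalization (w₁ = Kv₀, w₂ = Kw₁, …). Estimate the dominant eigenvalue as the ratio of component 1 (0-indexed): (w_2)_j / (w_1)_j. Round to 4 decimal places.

-3.0000

w1 = Kv₀ = (-1, -3, 1)
w2 = Kw1 = (1, 9, 11)
Ratio at component: 9 / -3 = -3.0000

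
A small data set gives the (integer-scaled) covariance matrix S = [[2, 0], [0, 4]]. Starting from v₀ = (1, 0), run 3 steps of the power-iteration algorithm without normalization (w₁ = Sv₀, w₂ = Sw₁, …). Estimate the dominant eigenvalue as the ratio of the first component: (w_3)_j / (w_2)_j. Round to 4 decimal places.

2.0000

w1 = Sv₀ = (2·1 + 0·0; 0·1 + 4·0) = (2, 0)
w2 = Sw1 = (2·2 + 0·0; 0·2 + 4·0) = (4, 0)
w3 = Sw2 = (8, 0)
Ratio at component: 8 / 4 = 2.0000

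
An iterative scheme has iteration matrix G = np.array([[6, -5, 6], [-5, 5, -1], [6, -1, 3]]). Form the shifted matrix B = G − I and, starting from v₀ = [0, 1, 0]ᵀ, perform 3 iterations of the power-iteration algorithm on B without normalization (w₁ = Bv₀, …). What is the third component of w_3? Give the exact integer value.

B = G − I has rows (5, -5, 6); (-5, 4, -1); (6, -1, 2)
w1 = Bv₀ = (5·0 + (-5)·1 + 6·0; (-5)·0 + 4·1 + (-1)·0; 6·0 + (-1)·1 + 2·0) = (-5, 4, -1)
w2 = Bw1 = (5·(-5) + (-5)·4 + 6·(-1); (-5)·(-5) + 4·4 + (-1)·(-1); 6·(-5) + (-1)·4 + 2·(-1)) = (-51, 42, -36)
w3 = Bw2 = (-681, 459, -420)
Requested component of w3: -420

-420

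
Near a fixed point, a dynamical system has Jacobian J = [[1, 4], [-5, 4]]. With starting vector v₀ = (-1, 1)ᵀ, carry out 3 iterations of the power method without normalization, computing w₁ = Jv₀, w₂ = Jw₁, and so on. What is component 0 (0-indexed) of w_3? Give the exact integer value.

123

w1 = Jv₀ = (1·(-1) + 4·1; (-5)·(-1) + 4·1) = (3, 9)
w2 = Jw1 = (1·3 + 4·9; (-5)·3 + 4·9) = (39, 21)
w3 = Jw2 = (123, -111)
The requested component of w3 is 123.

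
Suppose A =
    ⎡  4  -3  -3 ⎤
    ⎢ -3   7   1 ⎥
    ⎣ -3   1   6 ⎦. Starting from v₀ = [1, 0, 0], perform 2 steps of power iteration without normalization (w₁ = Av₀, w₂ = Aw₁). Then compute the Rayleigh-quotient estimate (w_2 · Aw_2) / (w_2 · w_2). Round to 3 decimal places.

λ ≈ 10.359

w1 = Av₀ = (4, -3, -3)
w2 = Aw1 = (34, -36, -33)
Aw2 = (343, -387, -336)
w2·Aw2 = 34·343 + (-36)·(-387) + (-33)·(-336) = 36682; w2·w2 = 34·34 + (-36)·(-36) + (-33)·(-33) = 3541
λ ≈ 36682/3541 = 10.359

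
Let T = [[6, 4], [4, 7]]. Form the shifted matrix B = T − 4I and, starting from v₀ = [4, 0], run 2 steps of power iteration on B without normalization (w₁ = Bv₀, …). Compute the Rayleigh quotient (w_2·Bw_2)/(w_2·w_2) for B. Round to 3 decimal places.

B = T − 4I has rows (2, 4); (4, 3)
w1 = Bv₀ = (2·4 + 4·0; 4·4 + 3·0) = (8, 16)
w2 = Bw1 = (2·8 + 4·16; 4·8 + 3·16) = (80, 80)
Bw2 = (480, 560)
w2·Bw2 = 83200; w2·w2 = 12800; μ ≈ 83200/12800 = 6.500

μ ≈ 6.500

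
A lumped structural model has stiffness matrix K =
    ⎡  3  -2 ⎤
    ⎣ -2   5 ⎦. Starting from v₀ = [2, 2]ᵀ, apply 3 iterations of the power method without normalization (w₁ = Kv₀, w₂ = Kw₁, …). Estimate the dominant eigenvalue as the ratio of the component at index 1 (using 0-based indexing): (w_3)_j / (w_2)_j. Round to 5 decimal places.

λ ≈ 5.46154

w1 = Kv₀ = (3·2 + (-2)·2; (-2)·2 + 5·2) = (2, 6)
w2 = Kw1 = (3·2 + (-2)·6; (-2)·2 + 5·6) = (-6, 26)
w3 = Kw2 = (-70, 142)
Ratio at component: 142 / 26 = 5.46154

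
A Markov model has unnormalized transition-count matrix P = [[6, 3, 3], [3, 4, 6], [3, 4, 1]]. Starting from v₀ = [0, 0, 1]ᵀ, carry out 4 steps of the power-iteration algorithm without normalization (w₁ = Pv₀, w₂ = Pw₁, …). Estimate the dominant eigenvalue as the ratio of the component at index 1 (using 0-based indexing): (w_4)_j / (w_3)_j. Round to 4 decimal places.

w1 = Pv₀ = (3, 6, 1)
w2 = Pw1 = (39, 39, 34)
w3 = Pw2 = (453, 477, 307)
w4 = Pw3 = (5070, 5109, 3574)
Ratio at component: 5109 / 477 = 10.7107

λ ≈ 10.7107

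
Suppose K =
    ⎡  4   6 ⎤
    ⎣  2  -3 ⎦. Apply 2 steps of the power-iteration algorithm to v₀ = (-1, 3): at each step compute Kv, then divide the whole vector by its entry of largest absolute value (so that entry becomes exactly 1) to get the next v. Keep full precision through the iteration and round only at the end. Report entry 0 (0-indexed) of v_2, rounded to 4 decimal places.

-0.1639

Kv0 = (14.00000, -11.00000); divide by 14.00000 → v1 = (1.00000, -0.78571)
Kv1 = (-0.71429, 4.35714); divide by 4.35714 → v2 = (-0.16393, 1.00000)
Requested entry of v2: -10/61 = -0.1639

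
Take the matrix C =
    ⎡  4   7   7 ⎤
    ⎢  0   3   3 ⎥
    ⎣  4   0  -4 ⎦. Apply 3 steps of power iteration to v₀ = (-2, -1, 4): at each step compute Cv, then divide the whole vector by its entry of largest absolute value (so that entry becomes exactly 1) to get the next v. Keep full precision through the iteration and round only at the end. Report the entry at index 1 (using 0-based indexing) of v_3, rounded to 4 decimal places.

-0.3843

Cv0 = (13.00000, 9.00000, -24.00000); divide by -24.00000 → v1 = (-0.54167, -0.37500, 1.00000)
Cv1 = (2.20833, 1.87500, -6.16667); divide by -6.16667 → v2 = (-0.35811, -0.30405, 1.00000)
Cv2 = (3.43919, 2.08784, -5.43243); divide by -5.43243 → v3 = (-0.63308, -0.38433, 1.00000)
Requested entry of v3: 309/-804 = -0.3843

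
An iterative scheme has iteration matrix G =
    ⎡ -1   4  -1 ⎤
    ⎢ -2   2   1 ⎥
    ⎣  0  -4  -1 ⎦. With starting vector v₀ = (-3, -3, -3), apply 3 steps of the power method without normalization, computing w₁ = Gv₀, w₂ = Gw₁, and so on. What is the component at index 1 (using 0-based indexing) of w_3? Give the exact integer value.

w1 = Gv₀ = (-6, -3, 15)
w2 = Gw1 = (-21, 21, -3)
w3 = Gw2 = (108, 81, -81)
The requested component of w3 is 81.

81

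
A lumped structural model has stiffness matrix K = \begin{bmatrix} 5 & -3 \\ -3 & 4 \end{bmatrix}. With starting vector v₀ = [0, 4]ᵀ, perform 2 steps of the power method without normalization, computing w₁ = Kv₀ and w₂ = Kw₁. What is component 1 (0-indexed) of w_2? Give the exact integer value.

w1 = Kv₀ = (5·0 + (-3)·4; (-3)·0 + 4·4) = (-12, 16)
w2 = Kw1 = (5·(-12) + (-3)·16; (-3)·(-12) + 4·16) = (-108, 100)
The requested component of w2 is 100.

100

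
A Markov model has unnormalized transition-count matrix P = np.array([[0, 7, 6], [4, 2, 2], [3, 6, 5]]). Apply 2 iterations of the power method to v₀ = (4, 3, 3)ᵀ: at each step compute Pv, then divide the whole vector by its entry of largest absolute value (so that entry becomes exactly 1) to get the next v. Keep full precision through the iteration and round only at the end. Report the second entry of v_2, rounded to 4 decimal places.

Pv0 = (39.00000, 28.00000, 45.00000); divide by 45.00000 → v1 = (0.86667, 0.62222, 1.00000)
Pv1 = (10.35556, 6.71111, 11.33333); divide by 11.33333 → v2 = (0.91373, 0.59216, 1.00000)
Requested entry of v2: 302/510 = 0.5922

0.5922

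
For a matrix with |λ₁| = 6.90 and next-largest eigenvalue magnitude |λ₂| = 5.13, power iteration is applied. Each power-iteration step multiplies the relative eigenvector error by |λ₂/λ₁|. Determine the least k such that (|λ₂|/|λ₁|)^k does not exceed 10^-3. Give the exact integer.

24

|λ₂/λ₁| = 5.13/6.90 = 0.74348
Need k ≥ ln(10^-3) / ln(0.74348) = -6.9078 / -0.2964 ≈ 23.304
Smallest integer k satisfying the bound: 24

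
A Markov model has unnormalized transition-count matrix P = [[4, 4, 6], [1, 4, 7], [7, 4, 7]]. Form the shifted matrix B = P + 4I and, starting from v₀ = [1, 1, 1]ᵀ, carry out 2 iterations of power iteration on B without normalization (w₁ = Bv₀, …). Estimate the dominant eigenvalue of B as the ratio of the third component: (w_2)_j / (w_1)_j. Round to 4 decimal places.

19.6364

B = P + 4I has rows (8, 4, 6); (1, 8, 7); (7, 4, 11)
w1 = Bv₀ = (8·1 + 4·1 + 6·1; 1·1 + 8·1 + 7·1; 7·1 + 4·1 + 11·1) = (18, 16, 22)
w2 = Bw1 = (8·18 + 4·16 + 6·22; 1·18 + 8·16 + 7·22; 7·18 + 4·16 + 11·22) = (340, 300, 432)
Ratio: 432/22 = 19.6364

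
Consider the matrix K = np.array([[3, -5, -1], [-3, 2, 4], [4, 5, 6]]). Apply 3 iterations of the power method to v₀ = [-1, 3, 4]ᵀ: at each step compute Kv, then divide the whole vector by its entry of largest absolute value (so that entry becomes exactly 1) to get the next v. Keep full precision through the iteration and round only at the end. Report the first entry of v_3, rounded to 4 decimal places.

1.0000

Kv0 = (-22.00000, 25.00000, 35.00000); divide by 35.00000 → v1 = (-0.62857, 0.71429, 1.00000)
Kv1 = (-6.45714, 7.31429, 7.05714); divide by 7.31429 → v2 = (-0.88281, 1.00000, 0.96484)
Kv2 = (-8.61328, 8.50781, 7.25781); divide by -8.61328 → v3 = (1.00000, -0.98776, -0.84263)
Requested entry of v3: -2205/-2205 = 1.0000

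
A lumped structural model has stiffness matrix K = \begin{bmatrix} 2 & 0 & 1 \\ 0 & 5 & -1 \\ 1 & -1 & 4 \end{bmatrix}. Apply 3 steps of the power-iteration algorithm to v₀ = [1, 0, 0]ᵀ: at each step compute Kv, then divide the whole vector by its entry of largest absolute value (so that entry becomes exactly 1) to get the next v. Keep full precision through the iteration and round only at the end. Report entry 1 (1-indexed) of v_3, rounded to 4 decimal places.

0.5333

Kv0 = (2.00000, 0.00000, 1.00000); divide by 2.00000 → v1 = (1.00000, 0.00000, 0.50000)
Kv1 = (2.50000, -0.50000, 3.00000); divide by 3.00000 → v2 = (0.83333, -0.16667, 1.00000)
Kv2 = (2.66667, -1.83333, 5.00000); divide by 5.00000 → v3 = (0.53333, -0.36667, 1.00000)
Requested entry of v3: 16/30 = 0.5333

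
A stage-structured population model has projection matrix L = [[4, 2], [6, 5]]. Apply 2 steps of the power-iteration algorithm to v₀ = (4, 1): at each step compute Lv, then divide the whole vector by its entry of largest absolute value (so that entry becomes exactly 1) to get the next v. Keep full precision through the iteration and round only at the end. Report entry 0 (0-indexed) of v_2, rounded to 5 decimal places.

Lv0 = (18.000000, 29.000000); divide by 29.000000 → v1 = (0.620690, 1.000000)
Lv1 = (4.482759, 8.724138); divide by 8.724138 → v2 = (0.513834, 1.000000)
Requested entry of v2: 130/253 = 0.51383

0.51383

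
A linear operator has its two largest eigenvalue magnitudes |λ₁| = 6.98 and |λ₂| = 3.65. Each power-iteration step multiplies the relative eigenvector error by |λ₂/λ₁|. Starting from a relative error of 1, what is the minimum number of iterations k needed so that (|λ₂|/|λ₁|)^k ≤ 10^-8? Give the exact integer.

|λ₂/λ₁| = 3.65/6.98 = 0.52292
Need k ≥ ln(10^-8) / ln(0.52292) = -18.4207 / -0.6483 ≈ 28.413
Smallest integer k satisfying the bound: 29

29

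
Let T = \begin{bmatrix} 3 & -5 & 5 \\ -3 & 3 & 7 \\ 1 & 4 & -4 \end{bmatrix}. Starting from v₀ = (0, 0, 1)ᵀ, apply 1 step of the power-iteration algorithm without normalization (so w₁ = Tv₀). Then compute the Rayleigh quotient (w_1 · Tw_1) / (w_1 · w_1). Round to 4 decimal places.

λ ≈ -6.1111

w1 = Tv₀ = (3·0 + (-5)·0 + 5·1; (-3)·0 + 3·0 + 7·1; 1·0 + 4·0 + (-4)·1) = (5, 7, -4)
Tw1 = (-40, -22, 49)
w1·Tw1 = 5·(-40) + 7·(-22) + (-4)·49 = -550; w1·w1 = 5·5 + 7·7 + (-4)·(-4) = 90
λ ≈ -550/90 = -6.1111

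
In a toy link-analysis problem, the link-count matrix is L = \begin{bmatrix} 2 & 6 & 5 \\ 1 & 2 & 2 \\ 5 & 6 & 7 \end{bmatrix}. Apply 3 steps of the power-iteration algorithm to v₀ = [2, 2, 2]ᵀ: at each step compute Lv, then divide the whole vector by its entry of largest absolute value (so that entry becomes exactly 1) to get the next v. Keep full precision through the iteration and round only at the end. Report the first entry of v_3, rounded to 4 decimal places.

Lv0 = (26.00000, 10.00000, 36.00000); divide by 36.00000 → v1 = (0.72222, 0.27778, 1.00000)
Lv1 = (8.11111, 3.27778, 12.27778); divide by 12.27778 → v2 = (0.66063, 0.26697, 1.00000)
Lv2 = (7.92308, 3.19457, 11.90498); divide by 11.90498 → v3 = (0.66553, 0.26834, 1.00000)
Requested entry of v3: 3502/5262 = 0.6655

0.6655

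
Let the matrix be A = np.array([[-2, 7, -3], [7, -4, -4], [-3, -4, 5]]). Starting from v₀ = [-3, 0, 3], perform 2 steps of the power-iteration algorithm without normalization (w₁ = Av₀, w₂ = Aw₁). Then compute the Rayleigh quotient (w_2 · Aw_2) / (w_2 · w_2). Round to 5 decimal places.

λ ≈ 3.41541

w1 = Av₀ = ((-2)·(-3) + 7·0 + (-3)·3; 7·(-3) + (-4)·0 + (-4)·3; (-3)·(-3) + (-4)·0 + 5·3) = (-3, -33, 24)
w2 = Aw1 = ((-2)·(-3) + 7·(-33) + (-3)·24; 7·(-3) + (-4)·(-33) + (-4)·24; (-3)·(-3) + (-4)·(-33) + 5·24) = (-297, 15, 261)
Aw2 = (-84, -3183, 2136)
w2·Aw2 = (-297)·(-84) + 15·(-3183) + 261·2136 = 534699; w2·w2 = (-297)·(-297) + 15·15 + 261·261 = 156555
λ ≈ 534699/156555 = 3.41541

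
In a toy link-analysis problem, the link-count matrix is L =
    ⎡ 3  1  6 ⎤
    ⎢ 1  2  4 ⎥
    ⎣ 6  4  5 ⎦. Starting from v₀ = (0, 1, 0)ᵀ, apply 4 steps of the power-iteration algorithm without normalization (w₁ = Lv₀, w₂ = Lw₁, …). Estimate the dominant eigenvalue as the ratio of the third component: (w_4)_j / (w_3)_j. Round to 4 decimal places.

λ ≈ 11.3084

w1 = Lv₀ = (1, 2, 4)
w2 = Lw1 = (29, 21, 34)
w3 = Lw2 = (312, 207, 428)
w4 = Lw3 = (3711, 2438, 4840)
Ratio at component: 4840 / 428 = 11.3084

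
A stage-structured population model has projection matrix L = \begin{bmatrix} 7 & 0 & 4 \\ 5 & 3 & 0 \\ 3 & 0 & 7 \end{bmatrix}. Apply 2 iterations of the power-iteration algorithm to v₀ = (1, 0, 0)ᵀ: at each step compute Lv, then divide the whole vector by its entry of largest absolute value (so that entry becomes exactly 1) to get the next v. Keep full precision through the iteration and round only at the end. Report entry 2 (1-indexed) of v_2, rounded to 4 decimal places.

Lv0 = (7.00000, 5.00000, 3.00000); divide by 7.00000 → v1 = (1.00000, 0.71429, 0.42857)
Lv1 = (8.71429, 7.14286, 6.00000); divide by 8.71429 → v2 = (1.00000, 0.81967, 0.68852)
Requested entry of v2: 50/61 = 0.8197

0.8197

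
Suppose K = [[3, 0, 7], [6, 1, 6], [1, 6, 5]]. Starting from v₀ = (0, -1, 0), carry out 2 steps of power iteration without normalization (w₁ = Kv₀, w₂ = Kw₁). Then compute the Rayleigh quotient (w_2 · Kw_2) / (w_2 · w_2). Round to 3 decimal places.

w1 = Kv₀ = (0, -1, -6)
w2 = Kw1 = (-42, -37, -36)
Kw2 = (-378, -505, -444)
w2·Kw2 = (-42)·(-378) + (-37)·(-505) + (-36)·(-444) = 50545; w2·w2 = (-42)·(-42) + (-37)·(-37) + (-36)·(-36) = 4429
λ ≈ 50545/4429 = 11.412

11.412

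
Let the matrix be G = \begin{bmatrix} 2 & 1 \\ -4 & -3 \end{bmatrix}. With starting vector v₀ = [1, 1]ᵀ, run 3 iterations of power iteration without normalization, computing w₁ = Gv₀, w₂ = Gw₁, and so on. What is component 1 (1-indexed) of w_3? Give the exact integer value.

w1 = Gv₀ = (2·1 + 1·1; (-4)·1 + (-3)·1) = (3, -7)
w2 = Gw1 = (2·3 + 1·(-7); (-4)·3 + (-3)·(-7)) = (-1, 9)
w3 = Gw2 = (7, -23)
The requested component of w3 is 7.

7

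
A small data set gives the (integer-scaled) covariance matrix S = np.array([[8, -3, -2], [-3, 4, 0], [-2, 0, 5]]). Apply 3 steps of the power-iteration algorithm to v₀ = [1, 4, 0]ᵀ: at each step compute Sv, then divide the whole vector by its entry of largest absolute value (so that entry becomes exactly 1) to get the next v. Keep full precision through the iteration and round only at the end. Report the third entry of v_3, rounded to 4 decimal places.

-0.1713

Sv0 = (-4.00000, 13.00000, -2.00000); divide by 13.00000 → v1 = (-0.30769, 1.00000, -0.15385)
Sv1 = (-5.15385, 4.92308, -0.15385); divide by -5.15385 → v2 = (1.00000, -0.95522, 0.02985)
Sv2 = (10.80597, -6.82090, -1.85075); divide by 10.80597 → v3 = (1.00000, -0.63122, -0.17127)
Requested entry of v3: 124/-724 = -0.1713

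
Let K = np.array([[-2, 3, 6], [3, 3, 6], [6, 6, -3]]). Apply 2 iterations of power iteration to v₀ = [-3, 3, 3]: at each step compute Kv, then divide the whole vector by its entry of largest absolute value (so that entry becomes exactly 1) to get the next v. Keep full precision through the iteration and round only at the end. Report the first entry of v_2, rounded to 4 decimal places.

-0.1982

Kv0 = (33.00000, 18.00000, -9.00000); divide by 33.00000 → v1 = (1.00000, 0.54545, -0.27273)
Kv1 = (-2.00000, 3.00000, 10.09091); divide by 10.09091 → v2 = (-0.19820, 0.29730, 1.00000)
Requested entry of v2: -66/333 = -0.1982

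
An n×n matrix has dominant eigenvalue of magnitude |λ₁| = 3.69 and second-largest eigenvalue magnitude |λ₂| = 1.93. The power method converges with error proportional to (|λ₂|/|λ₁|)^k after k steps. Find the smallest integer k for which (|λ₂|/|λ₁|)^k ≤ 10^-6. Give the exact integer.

22

|λ₂/λ₁| = 1.93/3.69 = 0.52304
Need k ≥ ln(10^-6) / ln(0.52304) = -13.8155 / -0.6481 ≈ 21.317
Smallest integer k satisfying the bound: 22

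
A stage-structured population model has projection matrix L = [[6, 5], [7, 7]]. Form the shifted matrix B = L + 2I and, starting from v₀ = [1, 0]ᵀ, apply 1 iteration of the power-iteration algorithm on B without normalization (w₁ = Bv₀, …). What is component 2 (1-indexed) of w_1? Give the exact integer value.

B = L + 2I has rows (8, 5); (7, 9)
w1 = Bv₀ = (8, 7)
Requested component of w1: 7

7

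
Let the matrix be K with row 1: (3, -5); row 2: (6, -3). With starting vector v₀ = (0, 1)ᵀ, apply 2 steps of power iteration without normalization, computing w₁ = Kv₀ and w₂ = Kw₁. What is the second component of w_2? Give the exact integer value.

-21

w1 = Kv₀ = (3·0 + (-5)·1; 6·0 + (-3)·1) = (-5, -3)
w2 = Kw1 = (3·(-5) + (-5)·(-3); 6·(-5) + (-3)·(-3)) = (0, -21)
The requested component of w2 is -21.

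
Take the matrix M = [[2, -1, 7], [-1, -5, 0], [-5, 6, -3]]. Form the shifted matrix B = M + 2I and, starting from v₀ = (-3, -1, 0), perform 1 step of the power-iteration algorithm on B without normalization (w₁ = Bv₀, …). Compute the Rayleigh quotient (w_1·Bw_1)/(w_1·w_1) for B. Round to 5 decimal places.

μ ≈ 2.32353

B = M + 2I has rows (4, -1, 7); (-1, -3, 0); (-5, 6, -1)
w1 = Bv₀ = (-11, 6, 9)
Bw1 = (13, -7, 82)
w1·Bw1 = 553; w1·w1 = 238; μ ≈ 553/238 = 2.32353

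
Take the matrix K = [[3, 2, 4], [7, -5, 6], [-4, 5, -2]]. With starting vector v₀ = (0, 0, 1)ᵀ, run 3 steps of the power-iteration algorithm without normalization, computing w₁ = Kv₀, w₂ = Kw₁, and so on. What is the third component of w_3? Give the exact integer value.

w1 = Kv₀ = (4, 6, -2)
w2 = Kw1 = (16, -14, 18)
w3 = Kw2 = (92, 290, -170)
The requested component of w3 is -170.

-170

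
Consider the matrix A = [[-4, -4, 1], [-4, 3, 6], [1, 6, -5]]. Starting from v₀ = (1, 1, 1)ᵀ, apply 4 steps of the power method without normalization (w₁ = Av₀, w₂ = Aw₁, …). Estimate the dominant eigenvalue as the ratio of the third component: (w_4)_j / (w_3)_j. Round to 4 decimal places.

-1.4691

w1 = Av₀ = ((-4)·1 + (-4)·1 + 1·1; (-4)·1 + 3·1 + 6·1; 1·1 + 6·1 + (-5)·1) = (-7, 5, 2)
w2 = Aw1 = ((-4)·(-7) + (-4)·5 + 1·2; (-4)·(-7) + 3·5 + 6·2; 1·(-7) + 6·5 + (-5)·2) = (10, 55, 13)
w3 = Aw2 = (-247, 203, 275)
w4 = Aw3 = (451, 3247, -404)
Ratio at component: -404 / 275 = -1.4691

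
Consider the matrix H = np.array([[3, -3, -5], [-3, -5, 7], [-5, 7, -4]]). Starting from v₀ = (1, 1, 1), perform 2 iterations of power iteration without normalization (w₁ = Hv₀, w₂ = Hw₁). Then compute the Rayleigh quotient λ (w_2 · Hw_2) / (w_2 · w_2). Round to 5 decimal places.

w1 = Hv₀ = (3·1 + (-3)·1 + (-5)·1; (-3)·1 + (-5)·1 + 7·1; (-5)·1 + 7·1 + (-4)·1) = (-5, -1, -2)
w2 = Hw1 = (3·(-5) + (-3)·(-1) + (-5)·(-2); (-3)·(-5) + (-5)·(-1) + 7·(-2); (-5)·(-5) + 7·(-1) + (-4)·(-2)) = (-2, 6, 26)
Hw2 = (-154, 158, -52)
w2·Hw2 = (-2)·(-154) + 6·158 + 26·(-52) = -96; w2·w2 = (-2)·(-2) + 6·6 + 26·26 = 716
λ ≈ -96/716 = -0.13408

λ ≈ -0.13408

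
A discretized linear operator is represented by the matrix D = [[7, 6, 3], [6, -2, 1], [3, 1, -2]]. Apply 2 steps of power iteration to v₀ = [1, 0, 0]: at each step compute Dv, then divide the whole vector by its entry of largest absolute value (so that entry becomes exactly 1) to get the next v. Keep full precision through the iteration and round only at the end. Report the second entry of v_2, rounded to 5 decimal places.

0.35106

Dv0 = (7.000000, 6.000000, 3.000000); divide by 7.000000 → v1 = (1.000000, 0.857143, 0.428571)
Dv1 = (13.428571, 4.714286, 3.000000); divide by 13.428571 → v2 = (1.000000, 0.351064, 0.223404)
Requested entry of v2: 33/94 = 0.35106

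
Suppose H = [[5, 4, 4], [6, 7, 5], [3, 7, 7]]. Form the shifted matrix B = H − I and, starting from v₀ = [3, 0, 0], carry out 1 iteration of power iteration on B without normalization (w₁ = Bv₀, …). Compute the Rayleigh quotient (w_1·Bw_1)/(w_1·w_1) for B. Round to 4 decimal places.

14.3279

B = H − I has rows (4, 4, 4); (6, 6, 5); (3, 7, 6)
w1 = Bv₀ = (12, 18, 9)
Bw1 = (156, 225, 216)
w1·Bw1 = 7866; w1·w1 = 549; μ ≈ 7866/549 = 14.3279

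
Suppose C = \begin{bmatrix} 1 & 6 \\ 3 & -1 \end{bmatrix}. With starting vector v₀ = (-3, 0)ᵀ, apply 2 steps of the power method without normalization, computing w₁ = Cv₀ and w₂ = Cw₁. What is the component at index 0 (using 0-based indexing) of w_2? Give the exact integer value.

-57

w1 = Cv₀ = (-3, -9)
w2 = Cw1 = (-57, 0)
The requested component of w2 is -57.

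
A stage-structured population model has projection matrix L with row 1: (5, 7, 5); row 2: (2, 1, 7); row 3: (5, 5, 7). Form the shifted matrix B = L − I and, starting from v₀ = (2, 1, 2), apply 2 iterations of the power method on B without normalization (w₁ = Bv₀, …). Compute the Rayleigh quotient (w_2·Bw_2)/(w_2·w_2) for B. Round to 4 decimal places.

B = L − I has rows (4, 7, 5); (2, 0, 7); (5, 5, 6)
w1 = Bv₀ = (25, 18, 27)
w2 = Bw1 = (361, 239, 377)
Bw2 = (5002, 3361, 5262)
w2·Bw2 = 4592775; w2·w2 = 329571; μ ≈ 4592775/329571 = 13.9356

μ ≈ 13.9356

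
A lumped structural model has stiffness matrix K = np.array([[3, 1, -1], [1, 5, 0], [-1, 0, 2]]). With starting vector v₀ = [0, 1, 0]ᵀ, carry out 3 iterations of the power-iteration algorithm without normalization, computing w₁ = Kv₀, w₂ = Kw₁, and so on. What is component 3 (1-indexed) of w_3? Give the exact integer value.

-10

w1 = Kv₀ = (1, 5, 0)
w2 = Kw1 = (8, 26, -1)
w3 = Kw2 = (51, 138, -10)
The requested component of w3 is -10.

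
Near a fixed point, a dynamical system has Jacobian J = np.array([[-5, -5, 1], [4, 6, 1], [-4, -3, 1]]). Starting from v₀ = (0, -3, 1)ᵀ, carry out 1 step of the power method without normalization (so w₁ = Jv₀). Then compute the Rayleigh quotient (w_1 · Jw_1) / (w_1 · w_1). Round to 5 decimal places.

λ ≈ 1.06357

w1 = Jv₀ = ((-5)·0 + (-5)·(-3) + 1·1; 4·0 + 6·(-3) + 1·1; (-4)·0 + (-3)·(-3) + 1·1) = (16, -17, 10)
Jw1 = (15, -28, -3)
w1·Jw1 = 16·15 + (-17)·(-28) + 10·(-3) = 686; w1·w1 = 16·16 + (-17)·(-17) + 10·10 = 645
λ ≈ 686/645 = 1.06357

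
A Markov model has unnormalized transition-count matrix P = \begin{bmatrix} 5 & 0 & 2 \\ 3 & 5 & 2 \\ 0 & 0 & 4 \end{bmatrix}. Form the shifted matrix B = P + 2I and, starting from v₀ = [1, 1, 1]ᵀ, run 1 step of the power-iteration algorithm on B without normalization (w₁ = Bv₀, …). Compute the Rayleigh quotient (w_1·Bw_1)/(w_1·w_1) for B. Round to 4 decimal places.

B = P + 2I has rows (7, 0, 2); (3, 7, 2); (0, 0, 6)
w1 = Bv₀ = (9, 12, 6)
Bw1 = (75, 123, 36)
w1·Bw1 = 2367; w1·w1 = 261; μ ≈ 2367/261 = 9.0690

μ ≈ 9.0690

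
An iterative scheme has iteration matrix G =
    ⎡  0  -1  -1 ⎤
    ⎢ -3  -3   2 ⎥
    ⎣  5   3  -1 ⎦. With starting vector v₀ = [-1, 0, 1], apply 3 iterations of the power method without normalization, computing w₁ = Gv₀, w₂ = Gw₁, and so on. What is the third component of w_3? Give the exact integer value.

-83

w1 = Gv₀ = (-1, 5, -6)
w2 = Gw1 = (1, -24, 16)
w3 = Gw2 = (8, 101, -83)
The requested component of w3 is -83.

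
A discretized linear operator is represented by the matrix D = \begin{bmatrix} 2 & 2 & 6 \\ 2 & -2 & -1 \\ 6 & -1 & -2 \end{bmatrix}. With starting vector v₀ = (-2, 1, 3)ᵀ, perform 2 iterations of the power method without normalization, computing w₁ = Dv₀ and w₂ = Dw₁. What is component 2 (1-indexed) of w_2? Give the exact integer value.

69

w1 = Dv₀ = (16, -9, -19)
w2 = Dw1 = (-100, 69, 143)
The requested component of w2 is 69.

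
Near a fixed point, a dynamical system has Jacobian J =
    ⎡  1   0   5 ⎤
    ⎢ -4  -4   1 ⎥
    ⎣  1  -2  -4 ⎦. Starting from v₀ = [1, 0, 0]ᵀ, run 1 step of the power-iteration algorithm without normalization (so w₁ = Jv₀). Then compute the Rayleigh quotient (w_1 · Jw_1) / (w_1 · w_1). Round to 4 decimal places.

-2.2778

w1 = Jv₀ = (1, -4, 1)
Jw1 = (6, 13, 5)
w1·Jw1 = 1·6 + (-4)·13 + 1·5 = -41; w1·w1 = 1·1 + (-4)·(-4) + 1·1 = 18
λ ≈ -41/18 = -2.2778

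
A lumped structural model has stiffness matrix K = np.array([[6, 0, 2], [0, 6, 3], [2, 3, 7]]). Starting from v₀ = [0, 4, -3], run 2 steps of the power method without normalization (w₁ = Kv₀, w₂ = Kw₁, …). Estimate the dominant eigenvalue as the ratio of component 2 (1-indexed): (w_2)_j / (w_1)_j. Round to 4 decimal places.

4.2000

w1 = Kv₀ = (-6, 15, -9)
w2 = Kw1 = (-54, 63, -30)
Ratio at component: 63 / 15 = 4.2000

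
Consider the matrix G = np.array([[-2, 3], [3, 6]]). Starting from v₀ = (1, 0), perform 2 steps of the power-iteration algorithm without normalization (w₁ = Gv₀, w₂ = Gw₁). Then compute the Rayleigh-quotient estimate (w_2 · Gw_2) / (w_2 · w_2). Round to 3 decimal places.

λ ≈ 4.671

w1 = Gv₀ = (-2, 3)
w2 = Gw1 = (13, 12)
Gw2 = (10, 111)
w2·Gw2 = 13·10 + 12·111 = 1462; w2·w2 = 13·13 + 12·12 = 313
λ ≈ 1462/313 = 4.671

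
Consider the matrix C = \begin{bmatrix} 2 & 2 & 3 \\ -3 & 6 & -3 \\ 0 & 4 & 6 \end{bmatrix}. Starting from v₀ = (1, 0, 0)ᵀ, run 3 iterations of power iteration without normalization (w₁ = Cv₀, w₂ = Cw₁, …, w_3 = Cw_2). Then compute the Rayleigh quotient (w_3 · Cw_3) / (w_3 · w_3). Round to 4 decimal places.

w1 = Cv₀ = (2·1 + 2·0 + 3·0; (-3)·1 + 6·0 + (-3)·0; 0·1 + 4·0 + 6·0) = (2, -3, 0)
w2 = Cw1 = (2·2 + 2·(-3) + 3·0; (-3)·2 + 6·(-3) + (-3)·0; 0·2 + 4·(-3) + 6·0) = (-2, -24, -12)
w3 = Cw2 = (-88, -102, -168)
Cw3 = (-884, 156, -1416)
w3·Cw3 = (-88)·(-884) + (-102)·156 + (-168)·(-1416) = 299768; w3·w3 = (-88)·(-88) + (-102)·(-102) + (-168)·(-168) = 46372
λ ≈ 299768/46372 = 6.4644

λ ≈ 6.4644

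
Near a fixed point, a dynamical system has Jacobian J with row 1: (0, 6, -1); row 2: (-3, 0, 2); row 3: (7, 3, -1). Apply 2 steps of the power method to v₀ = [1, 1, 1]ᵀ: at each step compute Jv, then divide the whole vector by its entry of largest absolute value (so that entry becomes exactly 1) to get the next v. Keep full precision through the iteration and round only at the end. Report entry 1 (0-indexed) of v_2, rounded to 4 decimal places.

0.1304

Jv0 = (5.00000, -1.00000, 9.00000); divide by 9.00000 → v1 = (0.55556, -0.11111, 1.00000)
Jv1 = (-1.66667, 0.33333, 2.55556); divide by 2.55556 → v2 = (-0.65217, 0.13043, 1.00000)
Requested entry of v2: 3/23 = 0.1304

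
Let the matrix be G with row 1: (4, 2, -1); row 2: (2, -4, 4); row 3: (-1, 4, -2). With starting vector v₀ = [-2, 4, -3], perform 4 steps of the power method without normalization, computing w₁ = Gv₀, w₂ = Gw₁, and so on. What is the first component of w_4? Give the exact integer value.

-3590

w1 = Gv₀ = (4·(-2) + 2·4 + (-1)·(-3); 2·(-2) + (-4)·4 + 4·(-3); (-1)·(-2) + 4·4 + (-2)·(-3)) = (3, -32, 24)
w2 = Gw1 = (4·3 + 2·(-32) + (-1)·24; 2·3 + (-4)·(-32) + 4·24; (-1)·3 + 4·(-32) + (-2)·24) = (-76, 230, -179)
w3 = Gw2 = (335, -1788, 1354)
w4 = Gw3 = (-3590, 13238, -10195)
The requested component of w4 is -3590.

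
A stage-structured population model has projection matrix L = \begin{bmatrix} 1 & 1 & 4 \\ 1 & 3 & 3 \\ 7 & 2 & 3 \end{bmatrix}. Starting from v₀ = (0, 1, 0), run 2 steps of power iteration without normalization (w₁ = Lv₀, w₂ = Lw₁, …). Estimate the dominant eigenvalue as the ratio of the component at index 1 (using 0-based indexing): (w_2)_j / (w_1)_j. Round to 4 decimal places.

w1 = Lv₀ = (1, 3, 2)
w2 = Lw1 = (12, 16, 19)
Ratio at component: 16 / 3 = 5.3333

λ ≈ 5.3333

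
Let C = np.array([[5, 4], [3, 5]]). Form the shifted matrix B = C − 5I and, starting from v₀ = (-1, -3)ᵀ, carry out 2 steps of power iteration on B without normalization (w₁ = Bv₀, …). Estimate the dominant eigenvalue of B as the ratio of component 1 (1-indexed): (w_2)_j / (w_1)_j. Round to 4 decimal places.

1.0000

B = C − 5I has rows (0, 4); (3, 0)
w1 = Bv₀ = (0·(-1) + 4·(-3); 3·(-1) + 0·(-3)) = (-12, -3)
w2 = Bw1 = (0·(-12) + 4·(-3); 3·(-12) + 0·(-3)) = (-12, -36)
Ratio: -12/-12 = 1.0000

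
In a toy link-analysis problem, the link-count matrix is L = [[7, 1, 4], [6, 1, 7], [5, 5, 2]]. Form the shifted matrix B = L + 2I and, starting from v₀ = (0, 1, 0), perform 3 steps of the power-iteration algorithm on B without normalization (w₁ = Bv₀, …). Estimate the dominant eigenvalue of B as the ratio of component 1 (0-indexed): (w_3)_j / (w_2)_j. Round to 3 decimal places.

12.440

B = L + 2I has rows (9, 1, 4); (6, 3, 7); (5, 5, 4)
w1 = Bv₀ = (9·0 + 1·1 + 4·0; 6·0 + 3·1 + 7·0; 5·0 + 5·1 + 4·0) = (1, 3, 5)
w2 = Bw1 = (9·1 + 1·3 + 4·5; 6·1 + 3·3 + 7·5; 5·1 + 5·3 + 4·5) = (32, 50, 40)
w3 = Bw2 = (498, 622, 570)
Ratio: 622/50 = 12.440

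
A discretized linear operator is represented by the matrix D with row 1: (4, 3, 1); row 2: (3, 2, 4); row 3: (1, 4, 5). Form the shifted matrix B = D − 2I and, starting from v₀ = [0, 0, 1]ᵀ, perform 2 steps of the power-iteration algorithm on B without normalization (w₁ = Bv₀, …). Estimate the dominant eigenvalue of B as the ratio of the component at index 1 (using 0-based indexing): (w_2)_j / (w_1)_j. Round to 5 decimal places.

B = D − 2I has rows (2, 3, 1); (3, 0, 4); (1, 4, 3)
w1 = Bv₀ = (1, 4, 3)
w2 = Bw1 = (17, 15, 26)
Ratio: 15/4 = 3.75000

μ ≈ 3.75000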